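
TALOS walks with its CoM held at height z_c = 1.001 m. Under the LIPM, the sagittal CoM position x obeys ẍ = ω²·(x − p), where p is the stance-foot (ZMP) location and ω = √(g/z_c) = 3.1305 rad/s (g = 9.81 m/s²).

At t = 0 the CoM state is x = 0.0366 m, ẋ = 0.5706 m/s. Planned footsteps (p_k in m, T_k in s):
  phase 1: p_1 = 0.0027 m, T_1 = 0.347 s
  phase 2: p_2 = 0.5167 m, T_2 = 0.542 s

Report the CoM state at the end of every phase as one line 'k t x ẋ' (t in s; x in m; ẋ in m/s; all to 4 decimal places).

1 0.3470 0.2979 1.0810
2 0.8890 0.8103 1.2427

phase 1: p=0.0027, T=0.347, ωT=1.086283, cosh=1.650355, sinh=1.312886; start (x,ẋ)=(0.036600, 0.570600) → end (x,ẋ)=(0.297948, 1.081021)
phase 2: p=0.5167, T=0.542, ωT=1.696731, cosh=2.819682, sinh=2.636400; start (x,ẋ)=(0.297948, 1.081021) → end (x,ẋ)=(0.810289, 1.242723)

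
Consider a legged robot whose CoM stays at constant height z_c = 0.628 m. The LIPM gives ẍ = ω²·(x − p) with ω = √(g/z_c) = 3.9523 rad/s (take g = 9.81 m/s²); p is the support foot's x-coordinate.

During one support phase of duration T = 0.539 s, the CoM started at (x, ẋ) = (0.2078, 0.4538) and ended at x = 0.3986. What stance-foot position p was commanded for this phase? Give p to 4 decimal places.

p = 0.2952

ωT = 3.9523·0.539 = 2.130290; cosh(ωT) = 4.268054, sinh(ωT) = 4.149251
x(T) = p + (x₀−p)·cosh(ωT) + (ẋ₀/ω)·sinh(ωT) ⇒ p·(1 − cosh) = x(T) − x₀·cosh − (ẋ₀/ω)·sinh
numerator   = 0.3986 − (0.2078)·4.268054 − (0.4538/3.9523)·4.149251 = -0.964715
denominator = 1 − 4.268054 = -3.268054
p = -0.964715 / -3.268054 = 0.2952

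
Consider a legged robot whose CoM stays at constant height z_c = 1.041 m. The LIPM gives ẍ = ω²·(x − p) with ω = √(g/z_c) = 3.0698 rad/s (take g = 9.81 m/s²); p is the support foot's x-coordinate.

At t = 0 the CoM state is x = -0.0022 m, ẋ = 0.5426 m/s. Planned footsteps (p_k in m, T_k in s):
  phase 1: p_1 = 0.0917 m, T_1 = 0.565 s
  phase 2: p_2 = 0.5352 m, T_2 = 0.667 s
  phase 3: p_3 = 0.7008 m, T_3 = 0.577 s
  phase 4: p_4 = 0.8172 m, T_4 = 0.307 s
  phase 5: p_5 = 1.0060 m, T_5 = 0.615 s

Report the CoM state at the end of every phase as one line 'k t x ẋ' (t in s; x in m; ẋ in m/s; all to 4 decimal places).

1 0.5650 0.3025 0.7939
2 1.2320 0.6040 0.4057
3 1.8090 0.7852 0.3786
4 2.1160 0.9041 0.4525
5 2.7310 1.1373 0.5188

phase 1: p=0.0917, T=0.565, ωT=1.734437, cosh=2.921118, sinh=2.744619; start (x,ẋ)=(-0.002200, 0.542600) → end (x,ẋ)=(0.302530, 0.793851)
phase 2: p=0.5352, T=0.667, ωT=2.047557, cosh=3.938997, sinh=3.809947; start (x,ẋ)=(0.302530, 0.793851) → end (x,ẋ)=(0.603966, 0.405718)
phase 3: p=0.7008, T=0.577, ωT=1.771275, cosh=3.024229, sinh=2.854113; start (x,ẋ)=(0.603966, 0.405718) → end (x,ẋ)=(0.785164, 0.378568)
phase 4: p=0.8172, T=0.307, ωT=0.942429, cosh=1.477943, sinh=1.088263; start (x,ẋ)=(0.785164, 0.378568) → end (x,ẋ)=(0.904057, 0.452478)
phase 5: p=1.0060, T=0.615, ωT=1.887927, cosh=3.378523, sinh=3.227138; start (x,ẋ)=(0.904057, 0.452478) → end (x,ẋ)=(1.137253, 0.518794)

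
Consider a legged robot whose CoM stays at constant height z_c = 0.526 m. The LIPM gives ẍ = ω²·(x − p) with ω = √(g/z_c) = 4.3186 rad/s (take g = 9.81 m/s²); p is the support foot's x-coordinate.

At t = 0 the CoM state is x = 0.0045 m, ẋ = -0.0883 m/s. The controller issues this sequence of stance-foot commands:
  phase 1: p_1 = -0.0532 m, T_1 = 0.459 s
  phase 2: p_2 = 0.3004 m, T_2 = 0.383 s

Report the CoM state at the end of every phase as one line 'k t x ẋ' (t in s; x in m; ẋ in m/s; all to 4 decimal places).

1 0.4590 0.0874 0.5607
2 0.8420 0.0502 -0.7974

phase 1: p=-0.0532, T=0.459, ωT=1.982237, cosh=3.698363, sinh=3.560603; start (x,ẋ)=(0.004500, -0.088300) → end (x,ẋ)=(0.087394, 0.560677)
phase 2: p=0.3004, T=0.383, ωT=1.654024, cosh=2.709626, sinh=2.518348; start (x,ẋ)=(0.087394, 0.560677) → end (x,ẋ)=(0.050186, -0.797373)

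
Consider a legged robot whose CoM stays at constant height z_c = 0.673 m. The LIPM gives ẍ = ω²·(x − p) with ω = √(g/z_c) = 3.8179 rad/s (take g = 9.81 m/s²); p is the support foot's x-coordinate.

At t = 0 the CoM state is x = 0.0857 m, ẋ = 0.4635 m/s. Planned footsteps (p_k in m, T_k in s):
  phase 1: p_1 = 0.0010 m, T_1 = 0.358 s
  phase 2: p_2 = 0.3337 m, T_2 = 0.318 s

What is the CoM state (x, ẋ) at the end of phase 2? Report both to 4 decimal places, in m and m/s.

phase 1: p=0.0010, T=0.358, ωT=1.366808, cosh=2.088865, sinh=1.833945; start (x,ẋ)=(0.085700, 0.463500) → end (x,ẋ)=(0.400571, 1.561243)
phase 2: p=0.3337, T=0.318, ωT=1.214092, cosh=1.832108, sinh=1.535128; start (x,ẋ)=(0.400571, 1.561243) → end (x,ẋ)=(1.083971, 3.252294)

x = 1.0840, ẋ = 3.2523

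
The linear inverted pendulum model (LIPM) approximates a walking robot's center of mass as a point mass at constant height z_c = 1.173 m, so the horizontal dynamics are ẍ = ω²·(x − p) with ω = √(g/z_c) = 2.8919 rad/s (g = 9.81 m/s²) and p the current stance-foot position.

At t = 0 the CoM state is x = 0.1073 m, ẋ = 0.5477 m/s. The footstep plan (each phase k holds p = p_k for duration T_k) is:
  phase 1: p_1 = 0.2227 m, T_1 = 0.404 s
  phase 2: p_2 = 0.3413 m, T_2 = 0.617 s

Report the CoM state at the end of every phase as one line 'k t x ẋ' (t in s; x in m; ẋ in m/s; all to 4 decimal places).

1 0.4040 0.2943 0.4811
2 1.0210 0.6789 1.0800

phase 1: p=0.2227, T=0.404, ωT=1.168328, cosh=1.763748, sinh=1.452861; start (x,ẋ)=(0.107300, 0.547700) → end (x,ẋ)=(0.294322, 0.481148)
phase 2: p=0.3413, T=0.617, ωT=1.784302, cosh=3.061669, sinh=2.893755; start (x,ẋ)=(0.294322, 0.481148) → end (x,ẋ)=(0.678927, 1.079987)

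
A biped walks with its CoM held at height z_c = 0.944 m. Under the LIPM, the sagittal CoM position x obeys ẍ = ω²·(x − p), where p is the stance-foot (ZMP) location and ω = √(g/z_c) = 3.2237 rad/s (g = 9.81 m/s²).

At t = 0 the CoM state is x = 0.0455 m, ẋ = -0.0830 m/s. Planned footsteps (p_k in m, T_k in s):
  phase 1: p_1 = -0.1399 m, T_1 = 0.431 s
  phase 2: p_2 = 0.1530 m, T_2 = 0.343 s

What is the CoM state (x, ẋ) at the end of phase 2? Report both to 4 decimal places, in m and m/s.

phase 1: p=-0.1399, T=0.431, ωT=1.389415, cosh=2.130861, sinh=1.881640; start (x,ẋ)=(0.045500, -0.083000) → end (x,ẋ)=(0.206715, 0.947746)
phase 2: p=0.1530, T=0.343, ωT=1.105729, cosh=1.676198, sinh=1.345229; start (x,ẋ)=(0.206715, 0.947746) → end (x,ẋ)=(0.638526, 1.821552)

x = 0.6385, ẋ = 1.8216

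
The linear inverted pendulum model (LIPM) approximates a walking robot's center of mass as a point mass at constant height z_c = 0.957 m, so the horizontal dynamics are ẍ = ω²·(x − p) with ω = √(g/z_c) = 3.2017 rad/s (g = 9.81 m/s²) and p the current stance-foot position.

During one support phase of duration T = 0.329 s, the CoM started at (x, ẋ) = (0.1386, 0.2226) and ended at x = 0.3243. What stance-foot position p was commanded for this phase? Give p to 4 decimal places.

p = -0.0228

ωT = 3.2017·0.329 = 1.053359; cosh(ωT) = 1.608016, sinh(ωT) = 1.259251
x(T) = p + (x₀−p)·cosh(ωT) + (ẋ₀/ω)·sinh(ωT) ⇒ p·(1 − cosh) = x(T) − x₀·cosh − (ẋ₀/ω)·sinh
numerator   = 0.3243 − (0.1386)·1.608016 − (0.2226/3.2017)·1.259251 = 0.013879
denominator = 1 − 1.608016 = -0.608016
p = 0.013879 / -0.608016 = -0.0228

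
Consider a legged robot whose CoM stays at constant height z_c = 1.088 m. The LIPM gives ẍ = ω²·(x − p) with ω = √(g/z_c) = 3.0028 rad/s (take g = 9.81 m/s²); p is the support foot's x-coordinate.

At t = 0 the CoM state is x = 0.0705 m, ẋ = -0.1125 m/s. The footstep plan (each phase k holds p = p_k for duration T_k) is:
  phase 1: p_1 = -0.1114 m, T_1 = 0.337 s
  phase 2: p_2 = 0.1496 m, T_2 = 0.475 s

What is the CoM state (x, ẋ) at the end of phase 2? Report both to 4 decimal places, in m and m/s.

phase 1: p=-0.1114, T=0.337, ωT=1.011944, cosh=1.557227, sinh=1.193715; start (x,ẋ)=(0.070500, -0.112500) → end (x,ẋ)=(0.127137, 0.476830)
phase 2: p=0.1496, T=0.475, ωT=1.426330, cosh=2.201790, sinh=1.961601; start (x,ẋ)=(0.127137, 0.476830) → end (x,ẋ)=(0.411634, 0.917567)

x = 0.4116, ẋ = 0.9176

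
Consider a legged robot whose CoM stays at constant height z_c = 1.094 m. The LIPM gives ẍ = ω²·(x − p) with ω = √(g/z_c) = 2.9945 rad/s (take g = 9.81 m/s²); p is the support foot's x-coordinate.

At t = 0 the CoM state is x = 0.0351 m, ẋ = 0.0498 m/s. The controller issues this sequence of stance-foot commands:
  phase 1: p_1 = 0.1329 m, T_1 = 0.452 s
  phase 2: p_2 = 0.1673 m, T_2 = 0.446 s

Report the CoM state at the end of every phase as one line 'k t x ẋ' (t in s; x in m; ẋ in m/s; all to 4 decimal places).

1 0.4520 -0.0390 -0.4262
2 0.8980 -0.5038 -1.9593

phase 1: p=0.1329, T=0.452, ωT=1.353514, cosh=2.064668, sinh=1.806337; start (x,ẋ)=(0.035100, 0.049800) → end (x,ẋ)=(-0.038984, -0.426187)
phase 2: p=0.1673, T=0.446, ωT=1.335547, cosh=2.032545, sinh=1.769530; start (x,ẋ)=(-0.038984, -0.426187) → end (x,ẋ)=(-0.503827, -1.959315)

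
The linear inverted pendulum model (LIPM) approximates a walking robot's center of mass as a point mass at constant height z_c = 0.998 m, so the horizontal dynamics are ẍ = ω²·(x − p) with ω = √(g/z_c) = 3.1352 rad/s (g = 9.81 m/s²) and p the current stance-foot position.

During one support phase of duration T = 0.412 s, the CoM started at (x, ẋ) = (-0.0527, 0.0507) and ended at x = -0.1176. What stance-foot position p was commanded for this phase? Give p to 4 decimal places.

p = 0.0436

ωT = 3.1352·0.412 = 1.291702; cosh(ωT) = 1.956889, sinh(ωT) = 1.682087
x(T) = p + (x₀−p)·cosh(ωT) + (ẋ₀/ω)·sinh(ωT) ⇒ p·(1 − cosh) = x(T) − x₀·cosh − (ẋ₀/ω)·sinh
numerator   = -0.1176 − (-0.0527)·1.956889 − (0.0507/3.1352)·1.682087 = -0.041673
denominator = 1 − 1.956889 = -0.956889
p = -0.041673 / -0.956889 = 0.0436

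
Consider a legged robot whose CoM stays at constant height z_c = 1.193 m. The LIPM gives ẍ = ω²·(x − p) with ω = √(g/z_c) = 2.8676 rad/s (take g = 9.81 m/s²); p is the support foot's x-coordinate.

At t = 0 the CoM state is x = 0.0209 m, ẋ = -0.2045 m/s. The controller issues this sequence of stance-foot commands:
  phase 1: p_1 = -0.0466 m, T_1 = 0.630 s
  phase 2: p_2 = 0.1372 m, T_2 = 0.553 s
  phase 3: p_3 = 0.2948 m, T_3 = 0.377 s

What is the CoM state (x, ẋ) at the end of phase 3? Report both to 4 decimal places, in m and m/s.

x = -1.4599, ẋ = -4.8463

phase 1: p=-0.0466, T=0.630, ωT=1.806588, cosh=3.126924, sinh=2.962710; start (x,ẋ)=(0.020900, -0.204500) → end (x,ẋ)=(-0.046815, -0.065985)
phase 2: p=0.1372, T=0.553, ωT=1.585783, cosh=2.543950, sinh=2.339162; start (x,ẋ)=(-0.046815, -0.065985) → end (x,ẋ)=(-0.384751, -1.402197)
phase 3: p=0.2948, T=0.377, ωT=1.081085, cosh=1.643552, sinh=1.304325; start (x,ẋ)=(-0.384751, -1.402197) → end (x,ẋ)=(-1.459865, -4.846296)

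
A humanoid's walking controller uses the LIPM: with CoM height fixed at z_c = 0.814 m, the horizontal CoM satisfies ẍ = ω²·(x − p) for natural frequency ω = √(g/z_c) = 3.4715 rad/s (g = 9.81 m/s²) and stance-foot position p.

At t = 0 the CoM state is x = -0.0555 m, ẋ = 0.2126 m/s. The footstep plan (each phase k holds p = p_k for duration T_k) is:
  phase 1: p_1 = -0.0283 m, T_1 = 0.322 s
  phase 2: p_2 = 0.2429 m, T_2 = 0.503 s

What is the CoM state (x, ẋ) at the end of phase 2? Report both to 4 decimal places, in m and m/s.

x = -0.2622, ẋ = -1.5718

phase 1: p=-0.0283, T=0.322, ωT=1.117823, cosh=1.692590, sinh=1.365599; start (x,ẋ)=(-0.055500, 0.212600) → end (x,ẋ)=(0.009293, 0.230898)
phase 2: p=0.2429, T=0.503, ωT=1.746164, cosh=2.953507, sinh=2.779066; start (x,ẋ)=(0.009293, 0.230898) → end (x,ẋ)=(-0.262218, -1.571771)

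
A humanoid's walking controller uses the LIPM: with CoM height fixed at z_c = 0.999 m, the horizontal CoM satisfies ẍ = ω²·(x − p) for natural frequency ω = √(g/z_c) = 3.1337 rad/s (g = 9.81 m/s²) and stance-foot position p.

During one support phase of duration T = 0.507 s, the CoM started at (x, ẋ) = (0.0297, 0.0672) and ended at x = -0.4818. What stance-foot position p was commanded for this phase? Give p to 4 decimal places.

ωT = 3.1337·0.507 = 1.588786; cosh(ωT) = 2.550986, sinh(ωT) = 2.346813
x(T) = p + (x₀−p)·cosh(ωT) + (ẋ₀/ω)·sinh(ωT) ⇒ p·(1 − cosh) = x(T) − x₀·cosh − (ẋ₀/ω)·sinh
numerator   = -0.4818 − (0.0297)·2.550986 − (0.0672/3.1337)·2.346813 = -0.607890
denominator = 1 − 2.550986 = -1.550986
p = -0.607890 / -1.550986 = 0.3919

p = 0.3919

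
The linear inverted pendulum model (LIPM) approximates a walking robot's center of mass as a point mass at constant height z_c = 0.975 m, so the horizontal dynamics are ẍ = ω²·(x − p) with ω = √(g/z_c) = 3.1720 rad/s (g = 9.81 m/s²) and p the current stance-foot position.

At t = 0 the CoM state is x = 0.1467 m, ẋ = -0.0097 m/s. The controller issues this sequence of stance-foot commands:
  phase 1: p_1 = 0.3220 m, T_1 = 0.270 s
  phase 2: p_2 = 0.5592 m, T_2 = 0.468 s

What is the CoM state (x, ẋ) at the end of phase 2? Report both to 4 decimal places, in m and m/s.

phase 1: p=0.3220, T=0.270, ωT=0.856440, cosh=1.389717, sinh=0.965046; start (x,ẋ)=(0.146700, -0.009700) → end (x,ẋ)=(0.075431, -0.550096)
phase 2: p=0.5592, T=0.468, ωT=1.484496, cosh=2.319679, sinh=2.093062; start (x,ẋ)=(0.075431, -0.550096) → end (x,ẋ)=(-0.925971, -4.487877)

x = -0.9260, ẋ = -4.4879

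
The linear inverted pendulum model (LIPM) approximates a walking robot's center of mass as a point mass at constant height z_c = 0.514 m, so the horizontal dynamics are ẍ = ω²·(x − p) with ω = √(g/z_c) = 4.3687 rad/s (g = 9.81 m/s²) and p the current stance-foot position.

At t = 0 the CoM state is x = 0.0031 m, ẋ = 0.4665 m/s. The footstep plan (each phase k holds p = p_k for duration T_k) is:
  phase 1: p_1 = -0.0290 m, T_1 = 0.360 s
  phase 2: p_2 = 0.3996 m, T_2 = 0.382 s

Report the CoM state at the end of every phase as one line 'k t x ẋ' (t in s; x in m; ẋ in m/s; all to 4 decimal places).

1 0.3600 0.2979 1.4960
2 0.7420 0.9966 2.9736

phase 1: p=-0.0290, T=0.360, ωT=1.572732, cosh=2.513638, sinh=2.306160; start (x,ẋ)=(0.003100, 0.466500) → end (x,ẋ)=(0.297945, 1.496017)
phase 2: p=0.3996, T=0.382, ωT=1.668843, cosh=2.747246, sinh=2.558781; start (x,ẋ)=(0.297945, 1.496017) → end (x,ẋ)=(0.996557, 2.973571)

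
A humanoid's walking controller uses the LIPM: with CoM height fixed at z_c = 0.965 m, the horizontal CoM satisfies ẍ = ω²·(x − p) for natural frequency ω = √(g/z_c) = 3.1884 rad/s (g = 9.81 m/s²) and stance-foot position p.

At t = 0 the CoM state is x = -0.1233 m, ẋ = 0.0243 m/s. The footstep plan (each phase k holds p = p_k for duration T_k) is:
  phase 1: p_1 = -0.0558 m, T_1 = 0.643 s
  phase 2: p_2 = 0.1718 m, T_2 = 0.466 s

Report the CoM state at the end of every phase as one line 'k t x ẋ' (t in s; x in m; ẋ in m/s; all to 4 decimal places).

phase 1: p=-0.0558, T=0.643, ωT=2.050141, cosh=3.948857, sinh=3.820141; start (x,ẋ)=(-0.123300, 0.024300) → end (x,ẋ)=(-0.293233, -0.726202)
phase 2: p=0.1718, T=0.466, ωT=1.485794, cosh=2.322398, sinh=2.096076; start (x,ẋ)=(-0.293233, -0.726202) → end (x,ẋ)=(-1.385602, -4.794406)

1 0.6430 -0.2932 -0.7262
2 1.1090 -1.3856 -4.7944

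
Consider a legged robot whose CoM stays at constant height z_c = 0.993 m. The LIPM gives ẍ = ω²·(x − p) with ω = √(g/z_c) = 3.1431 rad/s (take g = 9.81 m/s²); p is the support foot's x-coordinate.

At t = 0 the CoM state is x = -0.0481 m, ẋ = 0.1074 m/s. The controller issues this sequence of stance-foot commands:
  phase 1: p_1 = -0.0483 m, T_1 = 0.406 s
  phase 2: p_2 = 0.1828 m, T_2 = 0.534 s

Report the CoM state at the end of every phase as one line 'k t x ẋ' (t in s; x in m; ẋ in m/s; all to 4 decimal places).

phase 1: p=-0.0483, T=0.406, ωT=1.276099, cosh=1.930880, sinh=1.651755; start (x,ẋ)=(-0.048100, 0.107400) → end (x,ẋ)=(0.008527, 0.208415)
phase 2: p=0.1828, T=0.534, ωT=1.678415, cosh=2.771865, sinh=2.585195; start (x,ẋ)=(0.008527, 0.208415) → end (x,ẋ)=(-0.128841, -0.838364)

1 0.4060 0.0085 0.2084
2 0.9400 -0.1288 -0.8384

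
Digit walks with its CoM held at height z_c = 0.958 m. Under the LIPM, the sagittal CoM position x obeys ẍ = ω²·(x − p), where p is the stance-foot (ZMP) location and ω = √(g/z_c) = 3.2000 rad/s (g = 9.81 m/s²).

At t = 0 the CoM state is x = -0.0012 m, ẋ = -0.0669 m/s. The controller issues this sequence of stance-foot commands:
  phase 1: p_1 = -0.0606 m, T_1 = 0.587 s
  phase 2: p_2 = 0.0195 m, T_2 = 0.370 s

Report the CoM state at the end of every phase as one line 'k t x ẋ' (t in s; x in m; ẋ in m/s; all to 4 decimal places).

1 0.5870 0.0715 0.3833
2 0.9570 0.2897 0.9312

phase 1: p=-0.0606, T=0.587, ωT=1.878400, cosh=3.347931, sinh=3.195097; start (x,ẋ)=(-0.001200, -0.066900) → end (x,ẋ)=(0.071470, 0.383347)
phase 2: p=0.0195, T=0.370, ωT=1.184000, cosh=1.786735, sinh=1.480683; start (x,ẋ)=(0.071470, 0.383347) → end (x,ẋ)=(0.289736, 0.931182)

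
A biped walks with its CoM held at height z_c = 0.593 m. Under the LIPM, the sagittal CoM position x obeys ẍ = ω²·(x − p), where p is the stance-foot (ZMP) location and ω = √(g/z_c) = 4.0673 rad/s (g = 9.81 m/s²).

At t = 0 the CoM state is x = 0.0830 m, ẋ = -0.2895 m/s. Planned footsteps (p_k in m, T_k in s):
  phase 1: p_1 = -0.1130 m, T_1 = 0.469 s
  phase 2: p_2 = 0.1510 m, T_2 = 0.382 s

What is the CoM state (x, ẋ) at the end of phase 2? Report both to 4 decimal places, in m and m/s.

x = 1.4913, ẋ = 5.6444

phase 1: p=-0.1130, T=0.469, ωT=1.907564, cosh=3.442549, sinh=3.294107; start (x,ẋ)=(0.083000, -0.289500) → end (x,ẋ)=(0.327273, 1.629414)
phase 2: p=0.1510, T=0.382, ωT=1.553709, cosh=2.470219, sinh=2.258757; start (x,ẋ)=(0.327273, 1.629414) → end (x,ẋ)=(1.491322, 5.644441)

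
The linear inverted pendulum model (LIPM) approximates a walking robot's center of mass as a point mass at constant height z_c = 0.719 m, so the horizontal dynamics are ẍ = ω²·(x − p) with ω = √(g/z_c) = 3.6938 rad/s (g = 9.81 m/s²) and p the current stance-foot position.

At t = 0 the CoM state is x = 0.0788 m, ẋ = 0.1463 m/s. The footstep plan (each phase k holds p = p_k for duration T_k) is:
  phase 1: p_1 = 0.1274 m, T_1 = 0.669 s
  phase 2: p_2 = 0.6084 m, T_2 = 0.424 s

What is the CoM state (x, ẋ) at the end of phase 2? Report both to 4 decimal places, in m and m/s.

x = -0.8490, ẋ = -5.0066

phase 1: p=0.1274, T=0.669, ωT=2.471152, cosh=5.960282, sinh=5.875795; start (x,ẋ)=(0.078800, 0.146300) → end (x,ẋ)=(0.070452, -0.182826)
phase 2: p=0.6084, T=0.424, ωT=1.566171, cosh=2.498561, sinh=2.289718; start (x,ẋ)=(0.070452, -0.182826) → end (x,ẋ)=(-0.849025, -5.006634)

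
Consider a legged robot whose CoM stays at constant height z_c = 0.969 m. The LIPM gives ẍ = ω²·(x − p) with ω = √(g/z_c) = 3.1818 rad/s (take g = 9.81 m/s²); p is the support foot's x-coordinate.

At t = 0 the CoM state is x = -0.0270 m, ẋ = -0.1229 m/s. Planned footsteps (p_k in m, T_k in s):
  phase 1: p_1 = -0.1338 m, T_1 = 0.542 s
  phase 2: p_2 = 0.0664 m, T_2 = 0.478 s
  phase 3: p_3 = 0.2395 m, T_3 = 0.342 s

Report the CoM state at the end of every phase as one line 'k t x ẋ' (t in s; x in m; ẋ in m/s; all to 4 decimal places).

phase 1: p=-0.1338, T=0.542, ωT=1.724536, cosh=2.894085, sinh=2.715830; start (x,ẋ)=(-0.027000, -0.122900) → end (x,ẋ)=(0.070387, 0.567200)
phase 2: p=0.0664, T=0.478, ωT=1.520900, cosh=2.397429, sinh=2.178914; start (x,ẋ)=(0.070387, 0.567200) → end (x,ẋ)=(0.464380, 1.387462)
phase 3: p=0.2395, T=0.342, ωT=1.088176, cosh=1.652842, sinh=1.316011; start (x,ẋ)=(0.464380, 1.387462) → end (x,ẋ)=(1.185053, 3.234891)

1 0.5420 0.0704 0.5672
2 1.0200 0.4644 1.3875
3 1.3620 1.1851 3.2349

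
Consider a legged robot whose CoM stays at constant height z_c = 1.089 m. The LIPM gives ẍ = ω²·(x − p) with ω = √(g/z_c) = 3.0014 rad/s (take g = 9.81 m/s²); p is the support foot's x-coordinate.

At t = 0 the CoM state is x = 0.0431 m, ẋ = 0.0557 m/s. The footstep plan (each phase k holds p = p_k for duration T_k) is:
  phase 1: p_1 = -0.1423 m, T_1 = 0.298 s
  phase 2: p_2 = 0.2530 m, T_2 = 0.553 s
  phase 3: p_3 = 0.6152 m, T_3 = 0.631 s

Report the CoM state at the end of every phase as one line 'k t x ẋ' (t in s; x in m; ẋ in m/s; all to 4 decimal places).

1 0.2980 0.1412 0.6463
2 0.8510 0.4942 0.9106
3 1.4820 1.1891 1.9143

phase 1: p=-0.1423, T=0.298, ωT=0.894417, cosh=1.427378, sinh=1.018532; start (x,ẋ)=(0.043100, 0.055700) → end (x,ẋ)=(0.141238, 0.646277)
phase 2: p=0.2530, T=0.553, ωT=1.659774, cosh=2.724153, sinh=2.533971; start (x,ẋ)=(0.141238, 0.646277) → end (x,ẋ)=(0.494170, 0.910554)
phase 3: p=0.6152, T=0.631, ωT=1.893883, cosh=3.397805, sinh=3.247319; start (x,ẋ)=(0.494170, 0.910554) → end (x,ẋ)=(1.189124, 1.914267)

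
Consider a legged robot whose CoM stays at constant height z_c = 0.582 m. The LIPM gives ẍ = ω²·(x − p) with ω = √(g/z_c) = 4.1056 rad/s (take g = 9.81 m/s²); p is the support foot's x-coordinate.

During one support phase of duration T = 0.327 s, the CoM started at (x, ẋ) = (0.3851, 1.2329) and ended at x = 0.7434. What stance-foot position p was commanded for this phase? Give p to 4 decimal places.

p = 0.5548

ωT = 4.1056·0.327 = 1.342531; cosh(ωT) = 2.044953, sinh(ωT) = 1.783769
x(T) = p + (x₀−p)·cosh(ωT) + (ẋ₀/ω)·sinh(ωT) ⇒ p·(1 − cosh) = x(T) − x₀·cosh − (ẋ₀/ω)·sinh
numerator   = 0.7434 − (0.3851)·2.044953 − (1.2329/4.1056)·1.783769 = -0.579772
denominator = 1 − 2.044953 = -1.044953
p = -0.579772 / -1.044953 = 0.5548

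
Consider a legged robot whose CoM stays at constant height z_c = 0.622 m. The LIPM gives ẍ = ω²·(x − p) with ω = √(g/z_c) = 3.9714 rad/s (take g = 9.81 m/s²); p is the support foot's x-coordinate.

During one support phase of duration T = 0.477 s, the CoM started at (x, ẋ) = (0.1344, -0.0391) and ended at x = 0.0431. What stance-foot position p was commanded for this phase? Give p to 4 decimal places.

p = 0.1591

ωT = 3.9714·0.477 = 1.894358; cosh(ωT) = 3.399346, sinh(ωT) = 3.248931
x(T) = p + (x₀−p)·cosh(ωT) + (ẋ₀/ω)·sinh(ωT) ⇒ p·(1 − cosh) = x(T) − x₀·cosh − (ẋ₀/ω)·sinh
numerator   = 0.0431 − (0.1344)·3.399346 − (-0.0391/3.9714)·3.248931 = -0.381785
denominator = 1 − 3.399346 = -2.399346
p = -0.381785 / -2.399346 = 0.1591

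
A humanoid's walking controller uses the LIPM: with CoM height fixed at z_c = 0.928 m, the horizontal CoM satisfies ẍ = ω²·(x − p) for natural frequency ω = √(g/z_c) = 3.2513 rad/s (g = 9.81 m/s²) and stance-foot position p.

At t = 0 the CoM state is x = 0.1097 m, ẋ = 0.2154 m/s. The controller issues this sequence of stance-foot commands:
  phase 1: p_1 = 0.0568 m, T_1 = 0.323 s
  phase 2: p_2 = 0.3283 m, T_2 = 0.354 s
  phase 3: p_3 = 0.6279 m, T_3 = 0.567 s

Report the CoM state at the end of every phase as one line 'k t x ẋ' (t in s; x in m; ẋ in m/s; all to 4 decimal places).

1 0.3230 0.2247 0.5612
2 0.6770 0.3938 0.4969
3 1.2440 0.3404 -0.7358

phase 1: p=0.0568, T=0.323, ωT=1.050170, cosh=1.604007, sinh=1.254129; start (x,ẋ)=(0.109700, 0.215400) → end (x,ẋ)=(0.224739, 0.561206)
phase 2: p=0.3283, T=0.354, ωT=1.150960, cosh=1.738780, sinh=1.422447; start (x,ẋ)=(0.224739, 0.561206) → end (x,ẋ)=(0.393758, 0.496862)
phase 3: p=0.6279, T=0.567, ωT=1.843487, cosh=3.238399, sinh=3.080134; start (x,ẋ)=(0.393758, 0.496862) → end (x,ẋ)=(0.340358, -0.735769)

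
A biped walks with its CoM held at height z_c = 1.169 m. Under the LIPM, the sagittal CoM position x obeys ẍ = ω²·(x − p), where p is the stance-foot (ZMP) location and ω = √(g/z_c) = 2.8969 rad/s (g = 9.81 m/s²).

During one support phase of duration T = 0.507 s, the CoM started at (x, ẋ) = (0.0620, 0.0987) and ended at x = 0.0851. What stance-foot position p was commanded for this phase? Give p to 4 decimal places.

ωT = 2.8969·0.507 = 1.468728; cosh(ωT) = 2.286963, sinh(ωT) = 2.056745
x(T) = p + (x₀−p)·cosh(ωT) + (ẋ₀/ω)·sinh(ωT) ⇒ p·(1 − cosh) = x(T) − x₀·cosh − (ẋ₀/ω)·sinh
numerator   = 0.0851 − (0.0620)·2.286963 − (0.0987/2.8969)·2.056745 = -0.126767
denominator = 1 − 2.286963 = -1.286963
p = -0.126767 / -1.286963 = 0.0985

p = 0.0985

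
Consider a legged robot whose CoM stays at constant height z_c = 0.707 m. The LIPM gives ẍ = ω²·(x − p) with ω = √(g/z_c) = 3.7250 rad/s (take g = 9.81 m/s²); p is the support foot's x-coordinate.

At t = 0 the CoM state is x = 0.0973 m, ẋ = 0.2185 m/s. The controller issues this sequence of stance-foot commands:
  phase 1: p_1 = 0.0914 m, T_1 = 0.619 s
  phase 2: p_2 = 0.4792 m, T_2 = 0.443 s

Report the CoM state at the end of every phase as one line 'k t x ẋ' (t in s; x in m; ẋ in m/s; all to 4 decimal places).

1 0.6190 0.4126 1.2160
2 1.0620 1.1181 2.6609

phase 1: p=0.0914, T=0.619, ωT=2.305775, cosh=5.065816, sinh=4.966134; start (x,ẋ)=(0.097300, 0.218500) → end (x,ẋ)=(0.412590, 1.216024)
phase 2: p=0.4792, T=0.443, ωT=1.650175, cosh=2.699954, sinh=2.507937; start (x,ẋ)=(0.412590, 1.216024) → end (x,ẋ)=(1.118072, 2.660937)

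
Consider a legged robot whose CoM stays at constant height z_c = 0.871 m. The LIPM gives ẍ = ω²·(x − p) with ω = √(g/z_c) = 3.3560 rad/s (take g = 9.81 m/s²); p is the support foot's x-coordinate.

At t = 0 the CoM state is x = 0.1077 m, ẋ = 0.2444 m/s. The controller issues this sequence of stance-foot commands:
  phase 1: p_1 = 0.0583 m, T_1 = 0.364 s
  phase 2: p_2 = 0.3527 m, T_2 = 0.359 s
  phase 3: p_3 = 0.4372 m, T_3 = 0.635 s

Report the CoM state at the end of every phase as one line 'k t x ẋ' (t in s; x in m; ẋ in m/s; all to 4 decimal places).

1 0.3640 0.2622 0.7074
2 0.7230 0.5081 0.8247
3 1.3580 1.7607 4.5112

phase 1: p=0.0583, T=0.364, ωT=1.221584, cosh=1.843660, sinh=1.548897; start (x,ẋ)=(0.107700, 0.244400) → end (x,ẋ)=(0.262175, 0.707377)
phase 2: p=0.3527, T=0.359, ωT=1.204804, cosh=1.817928, sinh=1.518177; start (x,ẋ)=(0.262175, 0.707377) → end (x,ẋ)=(0.508133, 0.824734)
phase 3: p=0.4372, T=0.635, ωT=2.131060, cosh=4.271251, sinh=4.152540; start (x,ẋ)=(0.508133, 0.824734) → end (x,ẋ)=(1.760655, 4.511162)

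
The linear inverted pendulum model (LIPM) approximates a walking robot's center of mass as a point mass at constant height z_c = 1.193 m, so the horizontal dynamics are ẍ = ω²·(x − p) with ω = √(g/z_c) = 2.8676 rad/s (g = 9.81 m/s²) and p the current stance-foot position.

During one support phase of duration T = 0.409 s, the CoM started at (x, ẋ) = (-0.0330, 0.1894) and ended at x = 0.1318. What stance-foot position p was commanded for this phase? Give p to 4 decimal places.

ωT = 2.8676·0.409 = 1.172848; cosh(ωT) = 1.770334, sinh(ωT) = 1.460850
x(T) = p + (x₀−p)·cosh(ωT) + (ẋ₀/ω)·sinh(ωT) ⇒ p·(1 − cosh) = x(T) − x₀·cosh − (ẋ₀/ω)·sinh
numerator   = 0.1318 − (-0.0330)·1.770334 − (0.1894/2.8676)·1.460850 = 0.093734
denominator = 1 − 1.770334 = -0.770334
p = 0.093734 / -0.770334 = -0.1217

p = -0.1217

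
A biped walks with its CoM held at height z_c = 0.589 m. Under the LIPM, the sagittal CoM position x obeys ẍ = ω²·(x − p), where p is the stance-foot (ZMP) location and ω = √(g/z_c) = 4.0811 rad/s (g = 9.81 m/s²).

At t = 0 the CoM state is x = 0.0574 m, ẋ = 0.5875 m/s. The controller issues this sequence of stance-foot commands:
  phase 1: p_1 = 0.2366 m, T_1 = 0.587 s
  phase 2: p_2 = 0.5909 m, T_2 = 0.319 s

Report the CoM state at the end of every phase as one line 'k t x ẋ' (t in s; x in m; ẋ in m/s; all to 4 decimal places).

phase 1: p=0.2366, T=0.587, ωT=2.395606, cosh=5.532980, sinh=5.441863; start (x,ẋ)=(0.057400, 0.587500) → end (x,ẋ)=(0.028480, -0.729189)
phase 2: p=0.5909, T=0.319, ωT=1.301871, cosh=1.974095, sinh=1.702073; start (x,ẋ)=(0.028480, -0.729189) → end (x,ẋ)=(-0.823487, -5.346240)

1 0.5870 0.0285 -0.7292
2 0.9060 -0.8235 -5.3462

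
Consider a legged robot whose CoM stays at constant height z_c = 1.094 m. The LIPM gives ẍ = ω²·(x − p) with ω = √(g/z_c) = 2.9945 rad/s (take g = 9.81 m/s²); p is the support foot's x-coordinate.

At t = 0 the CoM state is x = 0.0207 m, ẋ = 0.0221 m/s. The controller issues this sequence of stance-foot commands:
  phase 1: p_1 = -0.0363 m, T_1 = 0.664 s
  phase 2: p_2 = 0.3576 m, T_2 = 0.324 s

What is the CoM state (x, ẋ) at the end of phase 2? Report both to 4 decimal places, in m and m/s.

phase 1: p=-0.0363, T=0.664, ωT=1.988348, cosh=3.720190, sinh=3.583269; start (x,ẋ)=(0.020700, 0.022100) → end (x,ẋ)=(0.202196, 0.693832)
phase 2: p=0.3576, T=0.324, ωT=0.970218, cosh=1.508760, sinh=1.129760; start (x,ẋ)=(0.202196, 0.693832) → end (x,ẋ)=(0.384900, 0.521084)

x = 0.3849, ẋ = 0.5211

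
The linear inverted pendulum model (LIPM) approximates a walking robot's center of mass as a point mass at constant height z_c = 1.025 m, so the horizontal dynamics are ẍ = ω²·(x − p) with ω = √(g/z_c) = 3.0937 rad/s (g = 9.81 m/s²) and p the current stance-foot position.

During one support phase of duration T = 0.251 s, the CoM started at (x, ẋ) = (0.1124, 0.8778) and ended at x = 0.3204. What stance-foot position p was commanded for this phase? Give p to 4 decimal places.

ωT = 3.0937·0.251 = 0.776519; cosh(ωT) = 1.316948, sinh(ωT) = 0.856943
x(T) = p + (x₀−p)·cosh(ωT) + (ẋ₀/ω)·sinh(ωT) ⇒ p·(1 − cosh) = x(T) − x₀·cosh − (ẋ₀/ω)·sinh
numerator   = 0.3204 − (0.1124)·1.316948 − (0.8778/3.0937)·0.856943 = -0.070772
denominator = 1 − 1.316948 = -0.316948
p = -0.070772 / -0.316948 = 0.2233

p = 0.2233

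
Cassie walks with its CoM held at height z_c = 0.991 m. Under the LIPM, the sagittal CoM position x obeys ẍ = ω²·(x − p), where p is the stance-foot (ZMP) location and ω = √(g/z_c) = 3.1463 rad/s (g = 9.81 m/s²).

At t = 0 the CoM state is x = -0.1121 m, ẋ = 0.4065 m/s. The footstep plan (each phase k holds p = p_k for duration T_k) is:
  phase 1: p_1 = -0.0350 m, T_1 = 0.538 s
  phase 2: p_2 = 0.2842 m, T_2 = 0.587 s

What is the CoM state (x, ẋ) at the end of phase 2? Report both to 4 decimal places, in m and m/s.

x = 0.1417, ẋ = -0.2713

phase 1: p=-0.0350, T=0.538, ωT=1.692709, cosh=2.809102, sinh=2.625082; start (x,ẋ)=(-0.112100, 0.406500) → end (x,ẋ)=(0.087577, 0.505108)
phase 2: p=0.2842, T=0.587, ωT=1.846878, cosh=3.248862, sinh=3.091133; start (x,ẋ)=(0.087577, 0.505108) → end (x,ẋ)=(0.141651, -0.271254)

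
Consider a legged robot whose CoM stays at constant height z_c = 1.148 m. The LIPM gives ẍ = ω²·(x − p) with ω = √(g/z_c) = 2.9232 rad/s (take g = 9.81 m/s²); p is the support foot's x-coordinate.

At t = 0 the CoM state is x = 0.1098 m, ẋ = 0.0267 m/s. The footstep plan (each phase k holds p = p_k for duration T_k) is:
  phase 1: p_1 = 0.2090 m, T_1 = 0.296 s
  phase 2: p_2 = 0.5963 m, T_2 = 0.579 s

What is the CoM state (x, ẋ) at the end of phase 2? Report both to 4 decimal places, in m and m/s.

x = -1.0769, ẋ = -4.6583

phase 1: p=0.2090, T=0.296, ωT=0.865267, cosh=1.398290, sinh=0.977351; start (x,ẋ)=(0.109800, 0.026700) → end (x,ẋ)=(0.079217, -0.246079)
phase 2: p=0.5963, T=0.579, ωT=1.692533, cosh=2.808639, sinh=2.624586; start (x,ẋ)=(0.079217, -0.246079) → end (x,ẋ)=(-1.076942, -4.658310)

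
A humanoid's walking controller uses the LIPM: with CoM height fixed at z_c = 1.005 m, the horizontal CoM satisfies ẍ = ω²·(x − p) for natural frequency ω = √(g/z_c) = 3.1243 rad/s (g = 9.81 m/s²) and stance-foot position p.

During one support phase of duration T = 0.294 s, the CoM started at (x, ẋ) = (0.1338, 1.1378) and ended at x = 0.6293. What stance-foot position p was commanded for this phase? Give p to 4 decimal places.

ωT = 3.1243·0.294 = 0.918544; cosh(ωT) = 1.452370, sinh(ωT) = 1.053270
x(T) = p + (x₀−p)·cosh(ωT) + (ẋ₀/ω)·sinh(ωT) ⇒ p·(1 − cosh) = x(T) − x₀·cosh − (ẋ₀/ω)·sinh
numerator   = 0.6293 − (0.1338)·1.452370 − (1.1378/3.1243)·1.053270 = 0.051396
denominator = 1 − 1.452370 = -0.452370
p = 0.051396 / -0.452370 = -0.1136

p = -0.1136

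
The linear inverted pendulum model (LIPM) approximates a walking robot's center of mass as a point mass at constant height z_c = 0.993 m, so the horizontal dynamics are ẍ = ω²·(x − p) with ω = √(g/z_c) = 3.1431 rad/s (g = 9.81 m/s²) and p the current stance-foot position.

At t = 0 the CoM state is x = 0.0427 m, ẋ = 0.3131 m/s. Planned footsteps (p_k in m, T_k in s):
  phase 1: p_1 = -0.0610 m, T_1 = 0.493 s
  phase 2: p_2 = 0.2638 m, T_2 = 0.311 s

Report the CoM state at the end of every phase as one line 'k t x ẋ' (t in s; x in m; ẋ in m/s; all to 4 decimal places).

phase 1: p=-0.0610, T=0.493, ωT=1.549548, cosh=2.460843, sinh=2.248499; start (x,ẋ)=(0.042700, 0.313100) → end (x,ẋ)=(0.418174, 1.503365)
phase 2: p=0.2638, T=0.311, ωT=0.977504, cosh=1.517032, sinh=1.140783; start (x,ẋ)=(0.418174, 1.503365) → end (x,ẋ)=(1.043633, 2.834173)

1 0.4930 0.4182 1.5034
2 0.8040 1.0436 2.8342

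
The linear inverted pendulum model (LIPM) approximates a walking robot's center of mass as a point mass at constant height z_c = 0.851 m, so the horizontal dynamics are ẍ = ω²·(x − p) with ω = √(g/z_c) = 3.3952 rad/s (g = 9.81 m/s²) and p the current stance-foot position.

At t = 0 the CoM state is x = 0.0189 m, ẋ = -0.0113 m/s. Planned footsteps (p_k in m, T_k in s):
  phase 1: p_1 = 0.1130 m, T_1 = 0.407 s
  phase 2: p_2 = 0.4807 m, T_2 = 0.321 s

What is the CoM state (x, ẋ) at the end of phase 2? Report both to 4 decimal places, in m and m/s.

x = -0.7086, ẋ = -3.5921

phase 1: p=0.1130, T=0.407, ωT=1.381846, cosh=2.116681, sinh=1.865567; start (x,ẋ)=(0.018900, -0.011300) → end (x,ẋ)=(-0.092389, -0.619945)
phase 2: p=0.4807, T=0.321, ωT=1.089859, cosh=1.655060, sinh=1.318796; start (x,ẋ)=(-0.092389, -0.619945) → end (x,ẋ)=(-0.708601, -3.592094)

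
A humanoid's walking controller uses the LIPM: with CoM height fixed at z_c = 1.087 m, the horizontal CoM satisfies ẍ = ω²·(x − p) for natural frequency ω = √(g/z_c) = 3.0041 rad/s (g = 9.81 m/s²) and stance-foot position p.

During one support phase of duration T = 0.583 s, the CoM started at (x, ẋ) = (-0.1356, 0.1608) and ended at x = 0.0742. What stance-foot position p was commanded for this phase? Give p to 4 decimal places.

p = -0.1662

ωT = 3.0041·0.583 = 1.751390; cosh(ωT) = 2.968071, sinh(ωT) = 2.794538
x(T) = p + (x₀−p)·cosh(ωT) + (ẋ₀/ω)·sinh(ωT) ⇒ p·(1 − cosh) = x(T) − x₀·cosh − (ẋ₀/ω)·sinh
numerator   = 0.0742 − (-0.1356)·2.968071 − (0.1608/3.0041)·2.794538 = 0.327088
denominator = 1 − 2.968071 = -1.968071
p = 0.327088 / -1.968071 = -0.1662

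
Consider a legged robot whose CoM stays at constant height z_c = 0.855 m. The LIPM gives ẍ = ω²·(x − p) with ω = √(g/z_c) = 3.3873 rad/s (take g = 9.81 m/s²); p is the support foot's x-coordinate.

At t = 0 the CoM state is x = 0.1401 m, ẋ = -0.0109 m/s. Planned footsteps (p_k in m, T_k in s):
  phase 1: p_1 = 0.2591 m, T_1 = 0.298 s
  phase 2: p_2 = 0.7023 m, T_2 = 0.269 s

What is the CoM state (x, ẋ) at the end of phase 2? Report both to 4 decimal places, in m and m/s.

phase 1: p=0.2591, T=0.298, ωT=1.009415, cosh=1.554214, sinh=1.189782; start (x,ẋ)=(0.140100, -0.010900) → end (x,ẋ)=(0.070320, -0.496529)
phase 2: p=0.7023, T=0.269, ωT=0.911184, cosh=1.444657, sinh=1.042608; start (x,ẋ)=(0.070320, -0.496529) → end (x,ẋ)=(-0.363525, -2.949232)

x = -0.3635, ẋ = -2.9492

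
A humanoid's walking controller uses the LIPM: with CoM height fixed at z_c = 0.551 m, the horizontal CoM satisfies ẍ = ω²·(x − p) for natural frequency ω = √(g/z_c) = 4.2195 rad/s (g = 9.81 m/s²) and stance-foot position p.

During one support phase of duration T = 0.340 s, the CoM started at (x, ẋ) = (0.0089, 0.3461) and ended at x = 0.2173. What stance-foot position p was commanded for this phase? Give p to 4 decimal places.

ωT = 4.2195·0.340 = 1.434630; cosh(ωT) = 2.218147, sinh(ωT) = 1.979944
x(T) = p + (x₀−p)·cosh(ωT) + (ẋ₀/ω)·sinh(ωT) ⇒ p·(1 − cosh) = x(T) − x₀·cosh − (ẋ₀/ω)·sinh
numerator   = 0.2173 − (0.0089)·2.218147 − (0.3461/4.2195)·1.979944 = 0.035156
denominator = 1 − 2.218147 = -1.218147
p = 0.035156 / -1.218147 = -0.0289

p = -0.0289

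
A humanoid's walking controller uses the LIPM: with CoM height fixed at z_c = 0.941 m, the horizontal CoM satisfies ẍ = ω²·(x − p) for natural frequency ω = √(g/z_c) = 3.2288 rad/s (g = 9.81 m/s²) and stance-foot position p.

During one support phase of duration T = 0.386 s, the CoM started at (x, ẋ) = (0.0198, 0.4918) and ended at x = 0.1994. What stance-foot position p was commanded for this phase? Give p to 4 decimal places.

ωT = 3.2288·0.386 = 1.246317; cosh(ωT) = 1.882536, sinh(ωT) = 1.594974
x(T) = p + (x₀−p)·cosh(ωT) + (ẋ₀/ω)·sinh(ωT) ⇒ p·(1 − cosh) = x(T) − x₀·cosh − (ẋ₀/ω)·sinh
numerator   = 0.1994 − (0.0198)·1.882536 − (0.4918/3.2288)·1.594974 = -0.080815
denominator = 1 − 1.882536 = -0.882536
p = -0.080815 / -0.882536 = 0.0916

p = 0.0916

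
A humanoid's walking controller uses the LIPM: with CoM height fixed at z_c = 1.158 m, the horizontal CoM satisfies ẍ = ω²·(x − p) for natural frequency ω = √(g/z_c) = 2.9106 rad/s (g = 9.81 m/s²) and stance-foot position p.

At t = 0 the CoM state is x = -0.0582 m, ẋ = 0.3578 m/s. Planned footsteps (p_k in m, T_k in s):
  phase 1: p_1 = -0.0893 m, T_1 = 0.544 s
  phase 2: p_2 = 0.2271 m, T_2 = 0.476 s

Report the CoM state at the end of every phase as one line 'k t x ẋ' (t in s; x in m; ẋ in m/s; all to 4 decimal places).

phase 1: p=-0.0893, T=0.544, ωT=1.583366, cosh=2.538305, sinh=2.333022; start (x,ẋ)=(-0.058200, 0.357800) → end (x,ẋ)=(0.276440, 1.119390)
phase 2: p=0.2271, T=0.476, ωT=1.385446, cosh=2.123409, sinh=1.873197; start (x,ẋ)=(0.276440, 1.119390) → end (x,ẋ)=(1.052283, 2.645929)

1 0.5440 0.2764 1.1194
2 1.0200 1.0523 2.6459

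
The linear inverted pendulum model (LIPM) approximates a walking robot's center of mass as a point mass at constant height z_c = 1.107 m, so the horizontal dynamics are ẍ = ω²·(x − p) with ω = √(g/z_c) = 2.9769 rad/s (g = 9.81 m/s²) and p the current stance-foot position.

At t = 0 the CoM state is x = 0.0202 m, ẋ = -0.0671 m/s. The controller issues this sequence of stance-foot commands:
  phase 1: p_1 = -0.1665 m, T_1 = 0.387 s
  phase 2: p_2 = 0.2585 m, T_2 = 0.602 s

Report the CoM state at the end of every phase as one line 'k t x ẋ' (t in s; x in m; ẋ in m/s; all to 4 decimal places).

phase 1: p=-0.1665, T=0.387, ωT=1.152060, cosh=1.740346, sinh=1.424361; start (x,ẋ)=(0.020200, -0.067100) → end (x,ẋ)=(0.126317, 0.674864)
phase 2: p=0.2585, T=0.602, ωT=1.792094, cosh=3.084309, sinh=2.917698; start (x,ẋ)=(0.126317, 0.674864) → end (x,ẋ)=(0.512250, 0.933390)

1 0.3870 0.1263 0.6749
2 0.9890 0.5123 0.9334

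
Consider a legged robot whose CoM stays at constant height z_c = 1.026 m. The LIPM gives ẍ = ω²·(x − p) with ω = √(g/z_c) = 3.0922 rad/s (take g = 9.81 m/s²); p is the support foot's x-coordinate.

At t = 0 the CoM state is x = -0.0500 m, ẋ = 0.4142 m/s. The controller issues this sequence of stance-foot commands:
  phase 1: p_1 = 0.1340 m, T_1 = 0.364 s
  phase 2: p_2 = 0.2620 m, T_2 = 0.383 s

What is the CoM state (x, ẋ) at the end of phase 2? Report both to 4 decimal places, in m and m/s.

phase 1: p=0.1340, T=0.364, ωT=1.125561, cosh=1.703208, sinh=1.378737; start (x,ẋ)=(-0.050000, 0.414200) → end (x,ẋ)=(0.005292, -0.078984)
phase 2: p=0.2620, T=0.383, ωT=1.184313, cosh=1.787198, sinh=1.481241; start (x,ẋ)=(0.005292, -0.078984) → end (x,ẋ)=(-0.234624, -1.316961)

x = -0.2346, ẋ = -1.3170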